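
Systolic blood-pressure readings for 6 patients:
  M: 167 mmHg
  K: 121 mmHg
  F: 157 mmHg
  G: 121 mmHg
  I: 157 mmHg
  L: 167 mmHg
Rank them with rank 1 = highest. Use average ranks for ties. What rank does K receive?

Sorted (descending): 167, 167, 157, 157, 121, 121
The 2 values of 167 occupy positions 1–2 → average rank (1+2)/2 = 1.5.
The 2 values of 157 occupy positions 3–4 → average rank (3+4)/2 = 3.5.
The 2 values of 121 occupy positions 5–6 → average rank (5+6)/2 = 5.5.
K has value 121 mmHg → rank 5.5.

5.5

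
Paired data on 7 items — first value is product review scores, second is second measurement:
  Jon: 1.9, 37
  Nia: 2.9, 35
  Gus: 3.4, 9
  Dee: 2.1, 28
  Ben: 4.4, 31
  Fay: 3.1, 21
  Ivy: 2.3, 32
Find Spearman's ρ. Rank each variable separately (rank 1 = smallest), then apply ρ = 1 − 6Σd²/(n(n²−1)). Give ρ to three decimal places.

-0.571

Ranks of variable 1: 1, 4, 6, 2, 7, 5, 3
Ranks of variable 2: 7, 6, 1, 3, 4, 2, 5
d = r₁ − r₂: -6, -2, 5, -1, 3, 3, -2
d²: 36, 4, 25, 1, 9, 9, 4; Σd² = 88
ρ = 1 − 6·88/(7·48) = 1 − 528/336 = -0.571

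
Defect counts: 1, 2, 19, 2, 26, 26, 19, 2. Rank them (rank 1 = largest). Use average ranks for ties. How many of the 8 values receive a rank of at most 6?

Sorted (descending): 26, 26, 19, 19, 2, 2, 2, 1
The 2 values of 26 occupy positions 1–2 → average rank (1+2)/2 = 1.5.
The 2 values of 19 occupy positions 3–4 → average rank (3+4)/2 = 3.5.
The 3 values of 2 occupy positions 5–7 → average rank 6.
Ranks ≤ 6: {1.5, 1.5, 3.5, 3.5, 6, 6, 6} → 7 values.

7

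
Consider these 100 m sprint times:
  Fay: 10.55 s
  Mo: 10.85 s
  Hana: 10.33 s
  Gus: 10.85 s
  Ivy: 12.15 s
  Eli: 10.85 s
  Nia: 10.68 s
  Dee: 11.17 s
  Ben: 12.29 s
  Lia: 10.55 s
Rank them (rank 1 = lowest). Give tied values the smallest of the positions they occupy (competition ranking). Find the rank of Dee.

Sorted (ascending): 10.33, 10.55, 10.55, 10.68, 10.85, 10.85, 10.85, 11.17, 12.15, 12.29
The 2 values of 10.55 occupy positions 2–3 → each gets rank 2.
The 3 values of 10.85 occupy positions 5–7 → each gets rank 5.
Dee has value 11.17 s → rank 8.

8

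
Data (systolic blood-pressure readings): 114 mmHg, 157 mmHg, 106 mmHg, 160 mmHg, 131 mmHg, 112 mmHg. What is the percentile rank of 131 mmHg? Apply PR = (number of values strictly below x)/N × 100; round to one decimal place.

N = 6.
Strictly below 131: 3. Equal to 131: 1.
PR = 3/6 × 100 = 50.0

50.0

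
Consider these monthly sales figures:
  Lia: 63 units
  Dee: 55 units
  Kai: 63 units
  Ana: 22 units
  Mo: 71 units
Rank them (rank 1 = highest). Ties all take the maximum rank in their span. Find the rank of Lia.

Sorted (descending): 71, 63, 63, 55, 22
The 2 values of 63 occupy positions 2–3 → each gets rank 3.
Lia has value 63 units → rank 3.

3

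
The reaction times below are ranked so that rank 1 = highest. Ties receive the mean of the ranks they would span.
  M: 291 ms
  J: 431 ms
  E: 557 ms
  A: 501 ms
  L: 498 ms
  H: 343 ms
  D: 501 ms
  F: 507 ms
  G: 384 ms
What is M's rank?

Sorted (descending): 557, 507, 501, 501, 498, 431, 384, 343, 291
The 2 values of 501 occupy positions 3–4 → average rank (3+4)/2 = 3.5.
M has value 291 ms → rank 9.

9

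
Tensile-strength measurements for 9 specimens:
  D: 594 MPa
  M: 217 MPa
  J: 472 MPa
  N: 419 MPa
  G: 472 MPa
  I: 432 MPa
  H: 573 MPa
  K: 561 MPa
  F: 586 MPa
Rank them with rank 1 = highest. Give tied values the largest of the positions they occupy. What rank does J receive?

Sorted (descending): 594, 586, 573, 561, 472, 472, 432, 419, 217
The 2 values of 472 occupy positions 5–6 → each gets rank 6.
J has value 472 MPa → rank 6.

6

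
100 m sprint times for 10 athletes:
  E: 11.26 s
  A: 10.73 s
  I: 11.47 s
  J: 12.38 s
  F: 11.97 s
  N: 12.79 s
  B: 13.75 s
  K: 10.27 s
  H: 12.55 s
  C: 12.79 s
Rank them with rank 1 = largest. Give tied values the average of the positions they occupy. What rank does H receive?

Sorted (descending): 13.75, 12.79, 12.79, 12.55, 12.38, 11.97, 11.47, 11.26, 10.73, 10.27
The 2 values of 12.79 occupy positions 2–3 → average rank (2+3)/2 = 2.5.
H has value 12.55 s → rank 4.

4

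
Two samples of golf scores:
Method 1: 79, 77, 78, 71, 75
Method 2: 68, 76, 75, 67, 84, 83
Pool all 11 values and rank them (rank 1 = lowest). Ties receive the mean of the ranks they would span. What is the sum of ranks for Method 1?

31.5

Sorted (ascending): 67, 68, 71, 75, 75, 76, 77, 78, 79, 83, 84
The 2 values of 75 occupy positions 4–5 → average rank (4+5)/2 = 4.5.
Method 1 values → pooled ranks: 79→9, 77→7, 78→8, 71→3, 75→4.5
Rank sum = 9 + 7 + 8 + 3 + 4.5 = 31.5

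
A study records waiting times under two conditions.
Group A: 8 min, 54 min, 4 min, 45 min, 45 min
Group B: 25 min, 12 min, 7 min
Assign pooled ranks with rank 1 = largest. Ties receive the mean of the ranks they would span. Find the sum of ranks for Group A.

20

Sorted (descending): 54, 45, 45, 25, 12, 8, 7, 4
The 2 values of 45 occupy positions 2–3 → average rank (2+3)/2 = 2.5.
Group A values → pooled ranks: 8→6, 54→1, 4→8, 45→2.5, 45→2.5
Rank sum = 6 + 1 + 8 + 2.5 + 2.5 = 20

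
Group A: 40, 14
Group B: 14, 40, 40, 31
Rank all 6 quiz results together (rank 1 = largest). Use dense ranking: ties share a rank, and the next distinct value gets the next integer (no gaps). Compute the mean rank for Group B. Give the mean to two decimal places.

1.75

Sorted (descending): 40, 40, 40, 31, 14, 14
The 3 values of 40 share dense rank 1.
The 2 values of 14 share dense rank 3.
Remaining distinct values take the next consecutive integers.
Group B values → pooled ranks: 14→3, 40→1, 40→1, 31→2
Mean rank = (3 + 1 + 1 + 2) / 4 = 1.75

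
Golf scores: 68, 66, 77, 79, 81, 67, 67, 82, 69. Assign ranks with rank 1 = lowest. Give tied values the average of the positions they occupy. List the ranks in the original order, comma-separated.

4, 1, 6, 7, 8, 2.5, 2.5, 9, 5

Sorted (ascending): 66, 67, 67, 68, 69, 77, 79, 81, 82
The 2 values of 67 occupy positions 2–3 → average rank (2+3)/2 = 2.5.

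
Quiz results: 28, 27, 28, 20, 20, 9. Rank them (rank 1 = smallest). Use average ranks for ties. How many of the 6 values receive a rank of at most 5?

4

Sorted (ascending): 9, 20, 20, 27, 28, 28
The 2 values of 20 occupy positions 2–3 → average rank (2+3)/2 = 2.5.
The 2 values of 28 occupy positions 5–6 → average rank (5+6)/2 = 5.5.
Ranks ≤ 5: {1, 2.5, 2.5, 4} → 4 values.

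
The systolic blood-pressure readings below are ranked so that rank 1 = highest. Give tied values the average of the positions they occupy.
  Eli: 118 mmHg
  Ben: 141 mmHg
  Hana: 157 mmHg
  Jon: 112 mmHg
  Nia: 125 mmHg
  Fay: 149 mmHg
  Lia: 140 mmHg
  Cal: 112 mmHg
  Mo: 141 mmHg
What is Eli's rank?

Sorted (descending): 157, 149, 141, 141, 140, 125, 118, 112, 112
The 2 values of 141 occupy positions 3–4 → average rank (3+4)/2 = 3.5.
The 2 values of 112 occupy positions 8–9 → average rank (8+9)/2 = 8.5.
Eli has value 118 mmHg → rank 7.

7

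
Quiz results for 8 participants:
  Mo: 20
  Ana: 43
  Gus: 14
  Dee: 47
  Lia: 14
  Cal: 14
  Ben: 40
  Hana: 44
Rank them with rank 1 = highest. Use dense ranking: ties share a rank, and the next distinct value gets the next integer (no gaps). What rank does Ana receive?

Sorted (descending): 47, 44, 43, 40, 20, 14, 14, 14
The 3 values of 14 share dense rank 6.
Remaining distinct values take the next consecutive integers.
Ana has value 43 → rank 3.

3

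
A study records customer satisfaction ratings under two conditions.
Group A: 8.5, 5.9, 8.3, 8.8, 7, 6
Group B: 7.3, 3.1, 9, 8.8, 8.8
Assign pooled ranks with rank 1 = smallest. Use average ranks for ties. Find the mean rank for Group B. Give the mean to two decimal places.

Sorted (ascending): 3.1, 5.9, 6, 7, 7.3, 8.3, 8.5, 8.8, 8.8, 8.8, 9
The 3 values of 8.8 occupy positions 8–10 → average rank 9.
Group B values → pooled ranks: 7.3→5, 3.1→1, 9→11, 8.8→9, 8.8→9
Mean rank = (5 + 1 + 11 + 9 + 9) / 5 = 7.00

7.00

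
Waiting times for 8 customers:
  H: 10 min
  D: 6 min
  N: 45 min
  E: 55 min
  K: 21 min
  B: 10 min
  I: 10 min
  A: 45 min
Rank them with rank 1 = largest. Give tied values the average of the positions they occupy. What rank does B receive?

6

Sorted (descending): 55, 45, 45, 21, 10, 10, 10, 6
The 2 values of 45 occupy positions 2–3 → average rank (2+3)/2 = 2.5.
The 3 values of 10 occupy positions 5–7 → average rank 6.
B has value 10 min → rank 6.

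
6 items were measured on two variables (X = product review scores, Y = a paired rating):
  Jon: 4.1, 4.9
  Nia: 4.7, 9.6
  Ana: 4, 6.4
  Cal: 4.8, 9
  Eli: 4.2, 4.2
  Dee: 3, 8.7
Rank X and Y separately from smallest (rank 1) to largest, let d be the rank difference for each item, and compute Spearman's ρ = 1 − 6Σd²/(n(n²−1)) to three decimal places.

Ranks of variable 1: 3, 5, 2, 6, 4, 1
Ranks of variable 2: 2, 6, 3, 5, 1, 4
d = r₁ − r₂: 1, -1, -1, 1, 3, -3
d²: 1, 1, 1, 1, 9, 9; Σd² = 22
ρ = 1 − 6·22/(6·35) = 1 − 132/210 = 0.371

0.371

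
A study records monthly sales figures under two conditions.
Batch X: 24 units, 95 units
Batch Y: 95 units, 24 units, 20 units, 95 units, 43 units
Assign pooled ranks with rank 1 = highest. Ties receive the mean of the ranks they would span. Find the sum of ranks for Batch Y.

Sorted (descending): 95, 95, 95, 43, 24, 24, 20
The 3 values of 95 occupy positions 1–3 → average rank 2.
The 2 values of 24 occupy positions 5–6 → average rank (5+6)/2 = 5.5.
Batch Y values → pooled ranks: 95→2, 24→5.5, 20→7, 95→2, 43→4
Rank sum = 2 + 5.5 + 7 + 2 + 4 = 20.5

20.5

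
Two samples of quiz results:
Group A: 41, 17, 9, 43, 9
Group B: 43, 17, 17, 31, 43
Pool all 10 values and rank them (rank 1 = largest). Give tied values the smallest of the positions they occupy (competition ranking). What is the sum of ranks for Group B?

19

Sorted (descending): 43, 43, 43, 41, 31, 17, 17, 17, 9, 9
The 3 values of 43 occupy positions 1–3 → each gets rank 1.
The 3 values of 17 occupy positions 6–8 → each gets rank 6.
The 2 values of 9 occupy positions 9–10 → each gets rank 9.
Group B values → pooled ranks: 43→1, 17→6, 17→6, 31→5, 43→1
Rank sum = 1 + 6 + 6 + 5 + 1 = 19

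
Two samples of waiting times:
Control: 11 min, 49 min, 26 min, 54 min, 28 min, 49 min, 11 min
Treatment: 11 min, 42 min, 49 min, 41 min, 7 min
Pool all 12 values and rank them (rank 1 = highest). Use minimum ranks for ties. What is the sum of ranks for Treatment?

Sorted (descending): 54, 49, 49, 49, 42, 41, 28, 26, 11, 11, 11, 7
The 3 values of 49 occupy positions 2–4 → each gets rank 2.
The 3 values of 11 occupy positions 9–11 → each gets rank 9.
Treatment values → pooled ranks: 11→9, 42→5, 49→2, 41→6, 7→12
Rank sum = 9 + 5 + 2 + 6 + 12 = 34

34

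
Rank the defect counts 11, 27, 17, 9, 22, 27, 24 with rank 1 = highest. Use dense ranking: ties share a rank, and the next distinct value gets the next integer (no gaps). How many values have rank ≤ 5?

Sorted (descending): 27, 27, 24, 22, 17, 11, 9
The 2 values of 27 share dense rank 1.
Remaining distinct values take the next consecutive integers.
Ranks ≤ 5: {1, 1, 2, 3, 4, 5} → 6 values.

6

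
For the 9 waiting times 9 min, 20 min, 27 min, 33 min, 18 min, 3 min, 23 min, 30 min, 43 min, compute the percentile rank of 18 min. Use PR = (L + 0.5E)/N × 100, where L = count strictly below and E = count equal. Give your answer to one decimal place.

N = 9.
Strictly below 18: 2. Equal to 18: 1.
PR = (2 + 0.5·1)/9 × 100 = 27.8

27.8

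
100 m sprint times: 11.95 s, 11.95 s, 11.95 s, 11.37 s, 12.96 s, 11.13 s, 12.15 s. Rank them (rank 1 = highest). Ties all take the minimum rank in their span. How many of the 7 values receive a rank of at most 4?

5

Sorted (descending): 12.96, 12.15, 11.95, 11.95, 11.95, 11.37, 11.13
The 3 values of 11.95 occupy positions 3–5 → each gets rank 3.
Ranks ≤ 4: {1, 2, 3, 3, 3} → 5 values.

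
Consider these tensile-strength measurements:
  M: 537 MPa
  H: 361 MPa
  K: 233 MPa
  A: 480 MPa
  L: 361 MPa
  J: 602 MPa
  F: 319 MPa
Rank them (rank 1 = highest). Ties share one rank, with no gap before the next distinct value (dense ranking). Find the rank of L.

4

Sorted (descending): 602, 537, 480, 361, 361, 319, 233
The 2 values of 361 share dense rank 4.
Remaining distinct values take the next consecutive integers.
L has value 361 MPa → rank 4.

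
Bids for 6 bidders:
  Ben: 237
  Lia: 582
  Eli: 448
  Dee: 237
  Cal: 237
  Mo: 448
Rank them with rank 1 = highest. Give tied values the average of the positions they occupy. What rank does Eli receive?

2.5

Sorted (descending): 582, 448, 448, 237, 237, 237
The 2 values of 448 occupy positions 2–3 → average rank (2+3)/2 = 2.5.
The 3 values of 237 occupy positions 4–6 → average rank 5.
Eli has value 448 → rank 2.5.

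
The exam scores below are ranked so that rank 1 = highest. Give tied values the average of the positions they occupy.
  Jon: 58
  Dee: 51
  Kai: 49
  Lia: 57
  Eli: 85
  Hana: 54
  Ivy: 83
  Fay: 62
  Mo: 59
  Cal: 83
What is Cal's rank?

2.5

Sorted (descending): 85, 83, 83, 62, 59, 58, 57, 54, 51, 49
The 2 values of 83 occupy positions 2–3 → average rank (2+3)/2 = 2.5.
Cal has value 83 → rank 2.5.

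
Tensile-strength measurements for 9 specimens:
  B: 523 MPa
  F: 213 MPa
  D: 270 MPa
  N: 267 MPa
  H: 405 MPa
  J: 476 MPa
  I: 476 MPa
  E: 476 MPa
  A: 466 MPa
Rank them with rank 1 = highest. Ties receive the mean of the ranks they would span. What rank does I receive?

Sorted (descending): 523, 476, 476, 476, 466, 405, 270, 267, 213
The 3 values of 476 occupy positions 2–4 → average rank 3.
I has value 476 MPa → rank 3.

3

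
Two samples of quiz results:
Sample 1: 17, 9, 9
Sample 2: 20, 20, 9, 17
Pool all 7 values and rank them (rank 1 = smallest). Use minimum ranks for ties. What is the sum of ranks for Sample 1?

6

Sorted (ascending): 9, 9, 9, 17, 17, 20, 20
The 3 values of 9 occupy positions 1–3 → each gets rank 1.
The 2 values of 17 occupy positions 4–5 → each gets rank 4.
The 2 values of 20 occupy positions 6–7 → each gets rank 6.
Sample 1 values → pooled ranks: 17→4, 9→1, 9→1
Rank sum = 4 + 1 + 1 = 6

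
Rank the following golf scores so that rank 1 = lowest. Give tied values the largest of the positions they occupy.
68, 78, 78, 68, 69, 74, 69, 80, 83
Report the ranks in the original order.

2, 7, 7, 2, 4, 5, 4, 8, 9

Sorted (ascending): 68, 68, 69, 69, 74, 78, 78, 80, 83
The 2 values of 68 occupy positions 1–2 → each gets rank 2.
The 2 values of 69 occupy positions 3–4 → each gets rank 4.
The 2 values of 78 occupy positions 6–7 → each gets rank 7.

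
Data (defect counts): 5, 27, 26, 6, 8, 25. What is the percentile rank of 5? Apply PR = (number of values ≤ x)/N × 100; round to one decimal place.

N = 6.
Strictly below 5: 0. Equal to 5: 1.
PR = 1/6 × 100 = 16.7

16.7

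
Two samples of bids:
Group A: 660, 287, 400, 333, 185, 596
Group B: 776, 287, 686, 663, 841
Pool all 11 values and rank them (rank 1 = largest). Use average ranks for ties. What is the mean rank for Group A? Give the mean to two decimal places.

Sorted (descending): 841, 776, 686, 663, 660, 596, 400, 333, 287, 287, 185
The 2 values of 287 occupy positions 9–10 → average rank (9+10)/2 = 9.5.
Group A values → pooled ranks: 660→5, 287→9.5, 400→7, 333→8, 185→11, 596→6
Mean rank = (5 + 9.5 + 7 + 8 + 11 + 6) / 6 = 7.75

7.75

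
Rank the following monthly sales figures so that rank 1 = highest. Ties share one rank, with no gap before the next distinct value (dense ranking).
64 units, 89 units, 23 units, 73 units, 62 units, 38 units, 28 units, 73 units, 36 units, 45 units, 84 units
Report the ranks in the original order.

Sorted (descending): 89, 84, 73, 73, 64, 62, 45, 38, 36, 28, 23
The 2 values of 73 share dense rank 3.
Remaining distinct values take the next consecutive integers.

4, 1, 10, 3, 5, 7, 9, 3, 8, 6, 2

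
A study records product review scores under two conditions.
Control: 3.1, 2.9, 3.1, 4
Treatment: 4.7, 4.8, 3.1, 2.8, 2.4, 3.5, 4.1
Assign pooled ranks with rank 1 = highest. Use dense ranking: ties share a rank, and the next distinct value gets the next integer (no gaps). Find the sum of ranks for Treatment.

34

Sorted (descending): 4.8, 4.7, 4.1, 4, 3.5, 3.1, 3.1, 3.1, 2.9, 2.8, 2.4
The 3 values of 3.1 share dense rank 6.
Remaining distinct values take the next consecutive integers.
Treatment values → pooled ranks: 4.7→2, 4.8→1, 3.1→6, 2.8→8, 2.4→9, 3.5→5, 4.1→3
Rank sum = 2 + 1 + 6 + 8 + 9 + 5 + 3 = 34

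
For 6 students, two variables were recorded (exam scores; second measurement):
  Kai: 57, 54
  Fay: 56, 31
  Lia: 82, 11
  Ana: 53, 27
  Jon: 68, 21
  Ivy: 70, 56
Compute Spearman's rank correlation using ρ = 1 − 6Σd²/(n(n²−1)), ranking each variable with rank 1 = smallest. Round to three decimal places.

Ranks of variable 1: 3, 2, 6, 1, 4, 5
Ranks of variable 2: 5, 4, 1, 3, 2, 6
d = r₁ − r₂: -2, -2, 5, -2, 2, -1
d²: 4, 4, 25, 4, 4, 1; Σd² = 42
ρ = 1 − 6·42/(6·35) = 1 − 252/210 = -0.200

-0.200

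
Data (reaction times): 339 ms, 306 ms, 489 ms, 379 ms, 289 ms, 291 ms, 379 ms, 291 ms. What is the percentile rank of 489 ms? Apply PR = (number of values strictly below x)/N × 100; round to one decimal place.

87.5

N = 8.
Strictly below 489: 7. Equal to 489: 1.
PR = 7/8 × 100 = 87.5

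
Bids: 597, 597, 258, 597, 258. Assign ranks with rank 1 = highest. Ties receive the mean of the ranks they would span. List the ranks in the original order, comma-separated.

Sorted (descending): 597, 597, 597, 258, 258
The 3 values of 597 occupy positions 1–3 → average rank 2.
The 2 values of 258 occupy positions 4–5 → average rank (4+5)/2 = 4.5.

2, 2, 4.5, 2, 4.5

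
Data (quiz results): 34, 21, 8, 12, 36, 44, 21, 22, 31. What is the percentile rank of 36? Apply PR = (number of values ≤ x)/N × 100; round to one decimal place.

N = 9.
Strictly below 36: 7. Equal to 36: 1.
PR = 8/9 × 100 = 88.9

88.9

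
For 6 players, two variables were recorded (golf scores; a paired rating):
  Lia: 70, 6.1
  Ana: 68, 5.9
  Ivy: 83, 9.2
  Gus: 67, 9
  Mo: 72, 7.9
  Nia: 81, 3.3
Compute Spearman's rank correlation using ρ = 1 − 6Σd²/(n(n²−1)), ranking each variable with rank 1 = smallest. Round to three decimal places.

0.086

Ranks of variable 1: 3, 2, 6, 1, 4, 5
Ranks of variable 2: 3, 2, 6, 5, 4, 1
d = r₁ − r₂: 0, 0, 0, -4, 0, 4
d²: 0, 0, 0, 16, 0, 16; Σd² = 32
ρ = 1 − 6·32/(6·35) = 1 − 192/210 = 0.086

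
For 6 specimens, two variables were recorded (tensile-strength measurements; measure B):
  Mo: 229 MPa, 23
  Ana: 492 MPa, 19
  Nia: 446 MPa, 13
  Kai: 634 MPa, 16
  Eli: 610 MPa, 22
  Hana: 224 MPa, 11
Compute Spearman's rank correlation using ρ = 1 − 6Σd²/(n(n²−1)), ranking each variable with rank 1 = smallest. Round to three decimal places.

Ranks of variable 1: 2, 4, 3, 6, 5, 1
Ranks of variable 2: 6, 4, 2, 3, 5, 1
d = r₁ − r₂: -4, 0, 1, 3, 0, 0
d²: 16, 0, 1, 9, 0, 0; Σd² = 26
ρ = 1 − 6·26/(6·35) = 1 − 156/210 = 0.257

0.257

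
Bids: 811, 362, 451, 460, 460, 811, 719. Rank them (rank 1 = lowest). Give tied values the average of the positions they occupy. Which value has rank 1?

Sorted (ascending): 362, 451, 460, 460, 719, 811, 811
The 2 values of 460 occupy positions 3–4 → average rank (3+4)/2 = 3.5.
The 2 values of 811 occupy positions 6–7 → average rank (6+7)/2 = 6.5.
Rank 1 → value 362.

362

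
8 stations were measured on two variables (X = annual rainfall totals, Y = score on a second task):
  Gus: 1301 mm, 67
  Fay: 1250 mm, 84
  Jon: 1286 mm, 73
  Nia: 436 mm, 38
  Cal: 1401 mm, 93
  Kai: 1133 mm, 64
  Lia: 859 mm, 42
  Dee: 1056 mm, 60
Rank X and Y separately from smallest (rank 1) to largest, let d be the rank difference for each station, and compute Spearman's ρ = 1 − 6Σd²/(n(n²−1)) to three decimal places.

Ranks of variable 1: 7, 5, 6, 1, 8, 4, 2, 3
Ranks of variable 2: 5, 7, 6, 1, 8, 4, 2, 3
d = r₁ − r₂: 2, -2, 0, 0, 0, 0, 0, 0
d²: 4, 4, 0, 0, 0, 0, 0, 0; Σd² = 8
ρ = 1 − 6·8/(8·63) = 1 − 48/504 = 0.905

0.905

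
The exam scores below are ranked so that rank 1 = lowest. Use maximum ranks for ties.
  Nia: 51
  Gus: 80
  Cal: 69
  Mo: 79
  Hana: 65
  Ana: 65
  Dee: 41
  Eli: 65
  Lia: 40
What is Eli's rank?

Sorted (ascending): 40, 41, 51, 65, 65, 65, 69, 79, 80
The 3 values of 65 occupy positions 4–6 → each gets rank 6.
Eli has value 65 → rank 6.

6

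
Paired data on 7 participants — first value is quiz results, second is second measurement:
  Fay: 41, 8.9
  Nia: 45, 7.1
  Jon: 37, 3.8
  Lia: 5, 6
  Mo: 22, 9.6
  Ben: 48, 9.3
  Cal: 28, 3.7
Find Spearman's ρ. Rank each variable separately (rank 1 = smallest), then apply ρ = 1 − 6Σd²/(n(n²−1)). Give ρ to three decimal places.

Ranks of variable 1: 5, 6, 4, 1, 2, 7, 3
Ranks of variable 2: 5, 4, 2, 3, 7, 6, 1
d = r₁ − r₂: 0, 2, 2, -2, -5, 1, 2
d²: 0, 4, 4, 4, 25, 1, 4; Σd² = 42
ρ = 1 − 6·42/(7·48) = 1 − 252/336 = 0.250

0.250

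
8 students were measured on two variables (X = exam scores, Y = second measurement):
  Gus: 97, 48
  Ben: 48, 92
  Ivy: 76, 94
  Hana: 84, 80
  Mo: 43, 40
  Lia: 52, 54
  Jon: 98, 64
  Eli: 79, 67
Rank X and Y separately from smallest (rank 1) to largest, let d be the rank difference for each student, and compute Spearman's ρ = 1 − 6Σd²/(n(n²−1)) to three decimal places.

0.024

Ranks of variable 1: 7, 2, 4, 6, 1, 3, 8, 5
Ranks of variable 2: 2, 7, 8, 6, 1, 3, 4, 5
d = r₁ − r₂: 5, -5, -4, 0, 0, 0, 4, 0
d²: 25, 25, 16, 0, 0, 0, 16, 0; Σd² = 82
ρ = 1 − 6·82/(8·63) = 1 − 492/504 = 0.024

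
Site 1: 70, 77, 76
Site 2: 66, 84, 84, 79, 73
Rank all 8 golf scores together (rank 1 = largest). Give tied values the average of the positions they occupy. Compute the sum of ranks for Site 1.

Sorted (descending): 84, 84, 79, 77, 76, 73, 70, 66
The 2 values of 84 occupy positions 1–2 → average rank (1+2)/2 = 1.5.
Site 1 values → pooled ranks: 70→7, 77→4, 76→5
Rank sum = 7 + 4 + 5 = 16

16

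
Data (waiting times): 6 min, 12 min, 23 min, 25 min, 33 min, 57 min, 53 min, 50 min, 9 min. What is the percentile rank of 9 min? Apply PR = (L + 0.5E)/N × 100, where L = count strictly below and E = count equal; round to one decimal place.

N = 9.
Strictly below 9: 1. Equal to 9: 1.
PR = (1 + 0.5·1)/9 × 100 = 16.7

16.7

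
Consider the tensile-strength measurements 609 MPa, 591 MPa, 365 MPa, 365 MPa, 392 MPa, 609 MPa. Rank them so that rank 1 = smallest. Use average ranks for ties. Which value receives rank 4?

591

Sorted (ascending): 365, 365, 392, 591, 609, 609
The 2 values of 365 occupy positions 1–2 → average rank (1+2)/2 = 1.5.
The 2 values of 609 occupy positions 5–6 → average rank (5+6)/2 = 5.5.
Rank 4 → value 591.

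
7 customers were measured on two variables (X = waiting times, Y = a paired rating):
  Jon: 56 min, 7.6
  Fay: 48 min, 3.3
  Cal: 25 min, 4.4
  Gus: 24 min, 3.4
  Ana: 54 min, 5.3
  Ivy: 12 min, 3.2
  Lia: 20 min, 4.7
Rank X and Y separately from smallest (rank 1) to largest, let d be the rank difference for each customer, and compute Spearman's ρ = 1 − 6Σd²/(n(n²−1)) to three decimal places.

Ranks of variable 1: 7, 5, 4, 3, 6, 1, 2
Ranks of variable 2: 7, 2, 4, 3, 6, 1, 5
d = r₁ − r₂: 0, 3, 0, 0, 0, 0, -3
d²: 0, 9, 0, 0, 0, 0, 9; Σd² = 18
ρ = 1 − 6·18/(7·48) = 1 − 108/336 = 0.679

0.679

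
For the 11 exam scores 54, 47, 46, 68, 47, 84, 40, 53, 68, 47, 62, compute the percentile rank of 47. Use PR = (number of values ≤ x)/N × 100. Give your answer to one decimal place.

N = 11.
Strictly below 47: 2. Equal to 47: 3.
PR = 5/11 × 100 = 45.5

45.5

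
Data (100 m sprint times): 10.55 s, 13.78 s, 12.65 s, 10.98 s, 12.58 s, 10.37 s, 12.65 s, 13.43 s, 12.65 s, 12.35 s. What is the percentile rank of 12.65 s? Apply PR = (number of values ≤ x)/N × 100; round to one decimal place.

80.0

N = 10.
Strictly below 12.65: 5. Equal to 12.65: 3.
PR = 8/10 × 100 = 80.0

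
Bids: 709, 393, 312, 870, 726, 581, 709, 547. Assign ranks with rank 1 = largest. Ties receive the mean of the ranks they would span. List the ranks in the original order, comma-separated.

Sorted (descending): 870, 726, 709, 709, 581, 547, 393, 312
The 2 values of 709 occupy positions 3–4 → average rank (3+4)/2 = 3.5.

3.5, 7, 8, 1, 2, 5, 3.5, 6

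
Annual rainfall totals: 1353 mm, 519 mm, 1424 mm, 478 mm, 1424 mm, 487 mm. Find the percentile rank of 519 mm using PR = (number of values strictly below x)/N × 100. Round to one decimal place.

N = 6.
Strictly below 519: 2. Equal to 519: 1.
PR = 2/6 × 100 = 33.3

33.3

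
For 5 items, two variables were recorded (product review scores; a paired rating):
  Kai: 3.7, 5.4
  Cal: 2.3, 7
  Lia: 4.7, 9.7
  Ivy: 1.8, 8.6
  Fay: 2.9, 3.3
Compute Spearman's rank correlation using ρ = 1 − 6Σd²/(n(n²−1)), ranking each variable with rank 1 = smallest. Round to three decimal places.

0.100

Ranks of variable 1: 4, 2, 5, 1, 3
Ranks of variable 2: 2, 3, 5, 4, 1
d = r₁ − r₂: 2, -1, 0, -3, 2
d²: 4, 1, 0, 9, 4; Σd² = 18
ρ = 1 − 6·18/(5·24) = 1 − 108/120 = 0.100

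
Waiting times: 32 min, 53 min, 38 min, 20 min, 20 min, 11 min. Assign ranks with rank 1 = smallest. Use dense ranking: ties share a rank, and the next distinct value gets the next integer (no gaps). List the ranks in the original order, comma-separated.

Sorted (ascending): 11, 20, 20, 32, 38, 53
The 2 values of 20 share dense rank 2.
Remaining distinct values take the next consecutive integers.

3, 5, 4, 2, 2, 1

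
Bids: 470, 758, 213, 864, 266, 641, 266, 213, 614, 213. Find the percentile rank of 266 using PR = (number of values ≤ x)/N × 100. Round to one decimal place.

50.0

N = 10.
Strictly below 266: 3. Equal to 266: 2.
PR = 5/10 × 100 = 50.0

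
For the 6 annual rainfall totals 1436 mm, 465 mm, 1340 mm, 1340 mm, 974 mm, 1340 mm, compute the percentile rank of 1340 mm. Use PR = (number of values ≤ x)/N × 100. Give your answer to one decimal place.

83.3

N = 6.
Strictly below 1340: 2. Equal to 1340: 3.
PR = 5/6 × 100 = 83.3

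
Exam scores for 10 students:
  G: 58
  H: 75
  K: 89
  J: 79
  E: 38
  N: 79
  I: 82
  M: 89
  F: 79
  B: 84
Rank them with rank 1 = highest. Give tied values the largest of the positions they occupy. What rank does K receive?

Sorted (descending): 89, 89, 84, 82, 79, 79, 79, 75, 58, 38
The 2 values of 89 occupy positions 1–2 → each gets rank 2.
The 3 values of 79 occupy positions 5–7 → each gets rank 7.
K has value 89 → rank 2.

2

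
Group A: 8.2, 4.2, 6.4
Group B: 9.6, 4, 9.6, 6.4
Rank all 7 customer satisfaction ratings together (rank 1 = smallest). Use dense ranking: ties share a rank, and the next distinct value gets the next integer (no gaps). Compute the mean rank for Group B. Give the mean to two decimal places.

3.50

Sorted (ascending): 4, 4.2, 6.4, 6.4, 8.2, 9.6, 9.6
The 2 values of 6.4 share dense rank 3.
The 2 values of 9.6 share dense rank 5.
Remaining distinct values take the next consecutive integers.
Group B values → pooled ranks: 9.6→5, 4→1, 9.6→5, 6.4→3
Mean rank = (5 + 1 + 5 + 3) / 4 = 3.50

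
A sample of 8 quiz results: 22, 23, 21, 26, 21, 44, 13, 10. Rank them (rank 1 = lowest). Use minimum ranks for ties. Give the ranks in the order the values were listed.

5, 6, 3, 7, 3, 8, 2, 1

Sorted (ascending): 10, 13, 21, 21, 22, 23, 26, 44
The 2 values of 21 occupy positions 3–4 → each gets rank 3.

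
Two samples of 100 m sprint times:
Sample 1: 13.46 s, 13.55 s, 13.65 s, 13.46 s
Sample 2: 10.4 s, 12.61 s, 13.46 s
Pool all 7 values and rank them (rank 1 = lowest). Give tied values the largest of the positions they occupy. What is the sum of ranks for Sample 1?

23

Sorted (ascending): 10.4, 12.61, 13.46, 13.46, 13.46, 13.55, 13.65
The 3 values of 13.46 occupy positions 3–5 → each gets rank 5.
Sample 1 values → pooled ranks: 13.46→5, 13.55→6, 13.65→7, 13.46→5
Rank sum = 5 + 6 + 7 + 5 = 23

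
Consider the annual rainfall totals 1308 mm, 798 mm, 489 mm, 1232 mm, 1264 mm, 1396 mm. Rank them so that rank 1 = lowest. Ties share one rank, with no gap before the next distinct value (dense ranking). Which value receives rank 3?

Sorted (ascending): 489, 798, 1232, 1264, 1308, 1396
No ties — each value takes its position as its rank.
Rank 3 → value 1232.

1232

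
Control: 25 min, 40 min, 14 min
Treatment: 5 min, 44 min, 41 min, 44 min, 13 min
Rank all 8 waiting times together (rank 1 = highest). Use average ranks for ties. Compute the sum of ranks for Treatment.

21

Sorted (descending): 44, 44, 41, 40, 25, 14, 13, 5
The 2 values of 44 occupy positions 1–2 → average rank (1+2)/2 = 1.5.
Treatment values → pooled ranks: 5→8, 44→1.5, 41→3, 44→1.5, 13→7
Rank sum = 8 + 1.5 + 3 + 1.5 + 7 = 21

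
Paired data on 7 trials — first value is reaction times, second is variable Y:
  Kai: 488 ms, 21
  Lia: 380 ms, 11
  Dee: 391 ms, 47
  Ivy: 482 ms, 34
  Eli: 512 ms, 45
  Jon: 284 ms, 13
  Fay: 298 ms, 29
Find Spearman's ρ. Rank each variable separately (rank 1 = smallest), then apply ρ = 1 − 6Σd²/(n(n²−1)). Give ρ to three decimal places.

0.500

Ranks of variable 1: 6, 3, 4, 5, 7, 1, 2
Ranks of variable 2: 3, 1, 7, 5, 6, 2, 4
d = r₁ − r₂: 3, 2, -3, 0, 1, -1, -2
d²: 9, 4, 9, 0, 1, 1, 4; Σd² = 28
ρ = 1 − 6·28/(7·48) = 1 − 168/336 = 0.500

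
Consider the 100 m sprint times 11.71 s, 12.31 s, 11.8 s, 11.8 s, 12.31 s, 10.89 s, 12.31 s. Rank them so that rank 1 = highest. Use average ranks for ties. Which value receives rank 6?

11.71

Sorted (descending): 12.31, 12.31, 12.31, 11.8, 11.8, 11.71, 10.89
The 3 values of 12.31 occupy positions 1–3 → average rank 2.
The 2 values of 11.8 occupy positions 4–5 → average rank (4+5)/2 = 4.5.
Rank 6 → value 11.71.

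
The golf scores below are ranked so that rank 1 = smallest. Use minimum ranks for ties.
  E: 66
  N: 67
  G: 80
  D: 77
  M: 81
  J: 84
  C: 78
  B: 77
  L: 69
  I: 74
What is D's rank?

Sorted (ascending): 66, 67, 69, 74, 77, 77, 78, 80, 81, 84
The 2 values of 77 occupy positions 5–6 → each gets rank 5.
D has value 77 → rank 5.

5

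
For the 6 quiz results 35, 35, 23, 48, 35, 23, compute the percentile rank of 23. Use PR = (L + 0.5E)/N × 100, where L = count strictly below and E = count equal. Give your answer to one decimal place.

N = 6.
Strictly below 23: 0. Equal to 23: 2.
PR = (0 + 0.5·2)/6 × 100 = 16.7

16.7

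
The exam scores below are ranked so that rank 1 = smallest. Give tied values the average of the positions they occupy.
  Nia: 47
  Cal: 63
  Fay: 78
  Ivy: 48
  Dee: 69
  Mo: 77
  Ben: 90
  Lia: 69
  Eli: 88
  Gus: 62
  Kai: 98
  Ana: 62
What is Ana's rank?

3.5

Sorted (ascending): 47, 48, 62, 62, 63, 69, 69, 77, 78, 88, 90, 98
The 2 values of 62 occupy positions 3–4 → average rank (3+4)/2 = 3.5.
The 2 values of 69 occupy positions 6–7 → average rank (6+7)/2 = 6.5.
Ana has value 62 → rank 3.5.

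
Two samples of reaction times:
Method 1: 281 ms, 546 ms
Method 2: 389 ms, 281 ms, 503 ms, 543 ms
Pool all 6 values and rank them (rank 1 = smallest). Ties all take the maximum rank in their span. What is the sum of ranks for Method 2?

Sorted (ascending): 281, 281, 389, 503, 543, 546
The 2 values of 281 occupy positions 1–2 → each gets rank 2.
Method 2 values → pooled ranks: 389→3, 281→2, 503→4, 543→5
Rank sum = 3 + 2 + 4 + 5 = 14

14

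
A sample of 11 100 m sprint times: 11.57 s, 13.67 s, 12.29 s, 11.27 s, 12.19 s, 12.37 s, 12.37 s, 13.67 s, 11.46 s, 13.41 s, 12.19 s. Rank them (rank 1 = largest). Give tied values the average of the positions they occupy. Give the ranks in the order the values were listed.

Sorted (descending): 13.67, 13.67, 13.41, 12.37, 12.37, 12.29, 12.19, 12.19, 11.57, 11.46, 11.27
The 2 values of 13.67 occupy positions 1–2 → average rank (1+2)/2 = 1.5.
The 2 values of 12.37 occupy positions 4–5 → average rank (4+5)/2 = 4.5.
The 2 values of 12.19 occupy positions 7–8 → average rank (7+8)/2 = 7.5.

9, 1.5, 6, 11, 7.5, 4.5, 4.5, 1.5, 10, 3, 7.5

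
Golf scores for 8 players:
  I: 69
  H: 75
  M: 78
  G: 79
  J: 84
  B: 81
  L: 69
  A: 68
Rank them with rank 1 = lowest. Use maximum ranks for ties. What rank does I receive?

Sorted (ascending): 68, 69, 69, 75, 78, 79, 81, 84
The 2 values of 69 occupy positions 2–3 → each gets rank 3.
I has value 69 → rank 3.

3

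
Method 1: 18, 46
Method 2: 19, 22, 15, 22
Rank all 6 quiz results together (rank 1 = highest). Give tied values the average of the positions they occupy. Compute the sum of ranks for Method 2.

15

Sorted (descending): 46, 22, 22, 19, 18, 15
The 2 values of 22 occupy positions 2–3 → average rank (2+3)/2 = 2.5.
Method 2 values → pooled ranks: 19→4, 22→2.5, 15→6, 22→2.5
Rank sum = 4 + 2.5 + 6 + 2.5 = 15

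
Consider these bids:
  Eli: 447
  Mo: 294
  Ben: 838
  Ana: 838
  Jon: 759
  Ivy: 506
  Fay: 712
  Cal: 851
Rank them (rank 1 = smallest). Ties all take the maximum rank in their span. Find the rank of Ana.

Sorted (ascending): 294, 447, 506, 712, 759, 838, 838, 851
The 2 values of 838 occupy positions 6–7 → each gets rank 7.
Ana has value 838 → rank 7.

7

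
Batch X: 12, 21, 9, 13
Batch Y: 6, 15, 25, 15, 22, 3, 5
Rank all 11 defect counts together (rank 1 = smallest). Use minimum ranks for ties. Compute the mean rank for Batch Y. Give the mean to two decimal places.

5.86

Sorted (ascending): 3, 5, 6, 9, 12, 13, 15, 15, 21, 22, 25
The 2 values of 15 occupy positions 7–8 → each gets rank 7.
Batch Y values → pooled ranks: 6→3, 15→7, 25→11, 15→7, 22→10, 3→1, 5→2
Mean rank = (3 + 7 + 11 + 7 + 10 + 1 + 2) / 7 = 5.86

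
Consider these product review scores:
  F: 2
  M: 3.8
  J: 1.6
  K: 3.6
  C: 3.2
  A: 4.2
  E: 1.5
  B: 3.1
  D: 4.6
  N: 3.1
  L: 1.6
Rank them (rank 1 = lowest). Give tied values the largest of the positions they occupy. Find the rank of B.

Sorted (ascending): 1.5, 1.6, 1.6, 2, 3.1, 3.1, 3.2, 3.6, 3.8, 4.2, 4.6
The 2 values of 1.6 occupy positions 2–3 → each gets rank 3.
The 2 values of 3.1 occupy positions 5–6 → each gets rank 6.
B has value 3.1 → rank 6.

6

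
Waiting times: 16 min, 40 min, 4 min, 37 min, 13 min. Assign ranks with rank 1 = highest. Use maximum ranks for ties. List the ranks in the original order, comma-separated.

Sorted (descending): 40, 37, 16, 13, 4
No ties — each value takes its position as its rank.

3, 1, 5, 2, 4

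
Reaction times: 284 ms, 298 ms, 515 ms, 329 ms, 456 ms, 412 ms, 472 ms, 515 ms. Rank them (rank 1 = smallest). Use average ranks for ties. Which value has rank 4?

412

Sorted (ascending): 284, 298, 329, 412, 456, 472, 515, 515
The 2 values of 515 occupy positions 7–8 → average rank (7+8)/2 = 7.5.
Rank 4 → value 412.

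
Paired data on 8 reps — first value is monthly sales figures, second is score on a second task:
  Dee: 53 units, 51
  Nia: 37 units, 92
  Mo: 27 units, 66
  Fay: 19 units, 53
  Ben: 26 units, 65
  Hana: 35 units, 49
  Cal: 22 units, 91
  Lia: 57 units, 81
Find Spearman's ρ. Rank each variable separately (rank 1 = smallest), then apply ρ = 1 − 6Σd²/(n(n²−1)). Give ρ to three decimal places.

0.048

Ranks of variable 1: 7, 6, 4, 1, 3, 5, 2, 8
Ranks of variable 2: 2, 8, 5, 3, 4, 1, 7, 6
d = r₁ − r₂: 5, -2, -1, -2, -1, 4, -5, 2
d²: 25, 4, 1, 4, 1, 16, 25, 4; Σd² = 80
ρ = 1 − 6·80/(8·63) = 1 − 480/504 = 0.048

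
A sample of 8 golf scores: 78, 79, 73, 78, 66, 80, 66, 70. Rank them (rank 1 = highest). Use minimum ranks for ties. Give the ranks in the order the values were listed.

Sorted (descending): 80, 79, 78, 78, 73, 70, 66, 66
The 2 values of 78 occupy positions 3–4 → each gets rank 3.
The 2 values of 66 occupy positions 7–8 → each gets rank 7.

3, 2, 5, 3, 7, 1, 7, 6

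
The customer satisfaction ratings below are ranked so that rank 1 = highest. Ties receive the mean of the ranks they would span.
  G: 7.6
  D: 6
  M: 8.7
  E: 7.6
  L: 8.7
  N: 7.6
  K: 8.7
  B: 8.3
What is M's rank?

Sorted (descending): 8.7, 8.7, 8.7, 8.3, 7.6, 7.6, 7.6, 6
The 3 values of 8.7 occupy positions 1–3 → average rank 2.
The 3 values of 7.6 occupy positions 5–7 → average rank 6.
M has value 8.7 → rank 2.

2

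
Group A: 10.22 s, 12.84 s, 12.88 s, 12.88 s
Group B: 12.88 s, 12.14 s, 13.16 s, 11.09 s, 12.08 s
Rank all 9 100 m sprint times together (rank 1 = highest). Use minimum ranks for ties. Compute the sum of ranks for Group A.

Sorted (descending): 13.16, 12.88, 12.88, 12.88, 12.84, 12.14, 12.08, 11.09, 10.22
The 3 values of 12.88 occupy positions 2–4 → each gets rank 2.
Group A values → pooled ranks: 10.22→9, 12.84→5, 12.88→2, 12.88→2
Rank sum = 9 + 5 + 2 + 2 = 18

18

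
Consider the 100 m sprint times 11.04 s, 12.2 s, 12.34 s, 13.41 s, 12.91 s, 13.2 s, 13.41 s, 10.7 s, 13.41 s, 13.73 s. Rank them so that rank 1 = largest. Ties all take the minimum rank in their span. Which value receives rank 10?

10.7

Sorted (descending): 13.73, 13.41, 13.41, 13.41, 13.2, 12.91, 12.34, 12.2, 11.04, 10.7
The 3 values of 13.41 occupy positions 2–4 → each gets rank 2.
Rank 10 → value 10.7.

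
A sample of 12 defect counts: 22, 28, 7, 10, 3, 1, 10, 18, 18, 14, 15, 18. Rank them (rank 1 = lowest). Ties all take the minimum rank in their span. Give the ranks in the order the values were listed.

11, 12, 3, 4, 2, 1, 4, 8, 8, 6, 7, 8

Sorted (ascending): 1, 3, 7, 10, 10, 14, 15, 18, 18, 18, 22, 28
The 2 values of 10 occupy positions 4–5 → each gets rank 4.
The 3 values of 18 occupy positions 8–10 → each gets rank 8.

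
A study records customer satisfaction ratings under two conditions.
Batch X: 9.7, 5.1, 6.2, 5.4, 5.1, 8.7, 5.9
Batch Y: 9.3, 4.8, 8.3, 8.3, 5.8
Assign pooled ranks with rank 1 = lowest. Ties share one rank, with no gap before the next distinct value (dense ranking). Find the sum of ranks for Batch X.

Sorted (ascending): 4.8, 5.1, 5.1, 5.4, 5.8, 5.9, 6.2, 8.3, 8.3, 8.7, 9.3, 9.7
The 2 values of 5.1 share dense rank 2.
The 2 values of 8.3 share dense rank 7.
Remaining distinct values take the next consecutive integers.
Batch X values → pooled ranks: 9.7→10, 5.1→2, 6.2→6, 5.4→3, 5.1→2, 8.7→8, 5.9→5
Rank sum = 10 + 2 + 6 + 3 + 2 + 8 + 5 = 36

36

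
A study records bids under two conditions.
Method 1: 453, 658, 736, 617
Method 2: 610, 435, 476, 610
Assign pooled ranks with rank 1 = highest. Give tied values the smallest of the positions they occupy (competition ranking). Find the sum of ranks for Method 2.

Sorted (descending): 736, 658, 617, 610, 610, 476, 453, 435
The 2 values of 610 occupy positions 4–5 → each gets rank 4.
Method 2 values → pooled ranks: 610→4, 435→8, 476→6, 610→4
Rank sum = 4 + 8 + 6 + 4 = 22

22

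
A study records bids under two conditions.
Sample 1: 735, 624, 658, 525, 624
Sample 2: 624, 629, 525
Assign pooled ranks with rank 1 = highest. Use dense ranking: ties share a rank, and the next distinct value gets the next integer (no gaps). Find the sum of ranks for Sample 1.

Sorted (descending): 735, 658, 629, 624, 624, 624, 525, 525
The 3 values of 624 share dense rank 4.
The 2 values of 525 share dense rank 5.
Remaining distinct values take the next consecutive integers.
Sample 1 values → pooled ranks: 735→1, 624→4, 658→2, 525→5, 624→4
Rank sum = 1 + 4 + 2 + 5 + 4 = 16

16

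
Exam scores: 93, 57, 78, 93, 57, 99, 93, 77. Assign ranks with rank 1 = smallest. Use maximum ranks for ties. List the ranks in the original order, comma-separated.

Sorted (ascending): 57, 57, 77, 78, 93, 93, 93, 99
The 2 values of 57 occupy positions 1–2 → each gets rank 2.
The 3 values of 93 occupy positions 5–7 → each gets rank 7.

7, 2, 4, 7, 2, 8, 7, 3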